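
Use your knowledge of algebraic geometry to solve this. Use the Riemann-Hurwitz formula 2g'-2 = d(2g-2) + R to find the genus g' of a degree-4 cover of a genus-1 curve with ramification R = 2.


Riemann-Hurwitz formula: 2g' - 2 = d(2g - 2) + R
Given: d = 4, g = 1, R = 2
2g' - 2 = 4*(2*1 - 2) + 2
2g' - 2 = 4*0 + 2
2g' - 2 = 0 + 2 = 2
2g' = 4
g' = 2

2


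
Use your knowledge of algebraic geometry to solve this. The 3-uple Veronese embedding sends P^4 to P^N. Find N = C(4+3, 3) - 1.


The Veronese embedding v_d: P^n -> P^N maps each point to all
degree-d monomials in n+1 homogeneous coordinates.
N = C(n+d, d) - 1
N = C(4+3, 3) - 1
N = C(7, 3) - 1
C(7, 3) = 35
N = 35 - 1 = 34

34


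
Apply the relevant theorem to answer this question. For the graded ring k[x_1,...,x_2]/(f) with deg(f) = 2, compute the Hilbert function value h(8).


For R = k[x_1,...,x_n]/(f) with f homogeneous of degree e:
The Hilbert series is (1 - t^e)/(1 - t)^n.
So h(d) = C(d+n-1, n-1) - C(d-e+n-1, n-1) for d >= e.
With n=2, e=2, d=8:
C(8+2-1, 2-1) = C(9, 1) = 9
C(8-2+2-1, 2-1) = C(7, 1) = 7
h(8) = 9 - 7 = 2

2


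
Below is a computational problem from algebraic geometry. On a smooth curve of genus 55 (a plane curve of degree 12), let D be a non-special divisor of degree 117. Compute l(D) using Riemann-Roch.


First, compute the genus of a smooth plane curve of degree 12:
g = (d-1)(d-2)/2 = (12-1)(12-2)/2 = 55
For a non-special divisor D (i.e., h^1(D) = 0), Riemann-Roch gives:
l(D) = deg(D) - g + 1
Since deg(D) = 117 >= 2g - 1 = 109, D is non-special.
l(D) = 117 - 55 + 1 = 63

63


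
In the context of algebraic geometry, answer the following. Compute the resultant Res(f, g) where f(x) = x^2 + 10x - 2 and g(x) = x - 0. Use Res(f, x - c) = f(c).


For Res(f, x - c), we evaluate f at x = c.
f(0) = 0^2 + 10*0 - 2
= 0 + 0 - 2
= 0 - 2 = -2
Res(f, g) = -2

-2


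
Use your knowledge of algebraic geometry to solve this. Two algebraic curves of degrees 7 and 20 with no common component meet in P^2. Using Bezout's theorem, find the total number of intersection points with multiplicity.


Bezout's theorem states the intersection count equals the product of degrees.
Intersection count = 7 * 20 = 140

140


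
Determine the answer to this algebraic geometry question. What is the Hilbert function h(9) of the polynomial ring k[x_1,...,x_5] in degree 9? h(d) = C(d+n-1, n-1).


The Hilbert function for the polynomial ring in 5 variables is:
h(d) = C(d+n-1, n-1)
h(9) = C(9+5-1, 5-1) = C(13, 4)
= 13! / (4! * 9!)
= 715

715


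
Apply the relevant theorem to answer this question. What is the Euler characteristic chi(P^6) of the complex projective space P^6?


The complex projective space P^6 has one cell in each even real dimension 0, 2, ..., 12.
The cohomology groups are H^{2k}(P^6) = Z for k = 0,...,6, and 0 otherwise.
Euler characteristic = sum of Betti numbers = 1 per even-dimensional cohomology group.
chi(P^6) = 6 + 1 = 7

7


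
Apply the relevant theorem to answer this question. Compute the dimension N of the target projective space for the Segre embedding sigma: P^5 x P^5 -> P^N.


The Segre embedding maps P^m x P^n into P^N via
all products of coordinates from each factor.
N = (m+1)(n+1) - 1
N = (5+1)(5+1) - 1
N = 6*6 - 1
N = 36 - 1 = 35

35


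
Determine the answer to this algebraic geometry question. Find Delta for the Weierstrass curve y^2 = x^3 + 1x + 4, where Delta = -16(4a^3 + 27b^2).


Compute each component:
4a^3 = 4*1^3 = 4*1 = 4
27b^2 = 27*4^2 = 27*16 = 432
4a^3 + 27b^2 = 4 + 432 = 436
Delta = -16*436 = -6976

-6976


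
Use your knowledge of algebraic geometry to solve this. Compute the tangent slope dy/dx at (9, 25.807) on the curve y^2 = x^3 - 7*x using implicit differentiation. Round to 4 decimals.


Using implicit differentiation of y^2 = x^3 - 7*x:
2y * dy/dx = 3x^2 - 7
dy/dx = (3x^2 - 7)/(2y)
Numerator: 3*9^2 - 7 = 236
Denominator: 2*25.807 = 51.614
dy/dx = 236/51.614 = 4.5724

4.5724


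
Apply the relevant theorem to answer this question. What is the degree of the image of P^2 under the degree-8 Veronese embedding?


The Veronese variety v_8(P^2) has degree d^r.
d^r = 8^2 = 64

64


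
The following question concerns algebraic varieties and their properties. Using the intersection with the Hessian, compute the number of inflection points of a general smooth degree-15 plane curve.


For a general smooth plane curve C of degree d, the inflection points are
the intersection of C with its Hessian curve, which has degree 3(d-2).
By Bezout, the total intersection number is d * 3(d-2) = 15 * 39 = 585.
For a general curve every flex is ordinary, so each contributes
multiplicity 1 to C·Hess(C), and the number of distinct inflection
points is 3d(d-2).
Inflection points = 3*15*(15-2) = 3*15*13 = 585

585


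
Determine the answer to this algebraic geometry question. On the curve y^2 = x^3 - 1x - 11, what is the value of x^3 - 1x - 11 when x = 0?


Compute x^3 - 1x - 11 at x = 0:
x^3 = 0^3 = 0
(-1)*x = (-1)*0 = 0
Sum: 0 + 0 - 11 = -11

-11


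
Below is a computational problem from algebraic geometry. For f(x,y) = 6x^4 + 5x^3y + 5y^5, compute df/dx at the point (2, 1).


df/dx = 4*6*x^3 + 3*5*x^2*y
At (2,1): 4*6*2^3 + 3*5*2^2*1
= 192 + 60
= 252

252


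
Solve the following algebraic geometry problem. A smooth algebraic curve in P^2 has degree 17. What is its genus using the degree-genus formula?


Using the genus formula for smooth plane curves:
g = (d-1)(d-2)/2
g = (17-1)(17-2)/2
g = 16*15/2
g = 240/2 = 120

120


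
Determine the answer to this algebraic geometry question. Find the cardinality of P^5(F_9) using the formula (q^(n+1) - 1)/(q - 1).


P^5(F_9) has (q^(n+1) - 1)/(q - 1) points.
= 9^5 + 9^4 + 9^3 + 9^2 + 9^1 + 9^0
= 59049 + 6561 + 729 + 81 + 9 + 1
= 66430

66430


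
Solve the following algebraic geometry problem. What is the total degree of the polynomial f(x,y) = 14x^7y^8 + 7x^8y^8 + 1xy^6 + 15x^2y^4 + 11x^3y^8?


Examine each term for its total degree (sum of exponents).
  Term '14x^7y^8' has total degree 7+8 = 15.
  Term '7x^8y^8' has total degree 8+8 = 16.
  Term '1xy^6' has total degree 1+6 = 7.
  Term '15x^2y^4' has total degree 2+4 = 6.
  Term '11x^3y^8' has total degree 3+8 = 11.
The maximum total degree among all terms is 16.

16


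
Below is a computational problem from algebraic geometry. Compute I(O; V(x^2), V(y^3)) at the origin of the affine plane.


The intersection multiplicity of V(x^a) and V(y^b) at the origin is:
I(O; V(x^2), V(y^3)) = dim_k(k[x,y]/(x^2, y^3))
A basis for k[x,y]/(x^2, y^3) is the set of monomials x^i * y^j
where 0 <= i < 2 and 0 <= j < 3.
The number of such monomials is 2 * 3 = 6

6


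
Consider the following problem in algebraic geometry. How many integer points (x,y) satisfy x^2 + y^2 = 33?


Systematically check integer values of x where x^2 <= 33.
For each valid x, check if 33 - x^2 is a perfect square.
Total integer solutions found: 0

0


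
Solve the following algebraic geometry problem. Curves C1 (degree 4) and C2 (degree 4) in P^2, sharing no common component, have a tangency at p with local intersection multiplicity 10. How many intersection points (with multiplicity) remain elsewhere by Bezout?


By Bezout's theorem, the total intersection number is d1 * d2.
Total = 4 * 4 = 16
Intersection multiplicity at p = 10
Remaining intersections = 16 - 10 = 6

6


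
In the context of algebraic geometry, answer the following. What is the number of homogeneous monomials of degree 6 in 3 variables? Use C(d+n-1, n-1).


The number of degree-6 monomials in 3 variables is C(d+n-1, n-1).
= C(6+3-1, 3-1) = C(8, 2)
= 28

28


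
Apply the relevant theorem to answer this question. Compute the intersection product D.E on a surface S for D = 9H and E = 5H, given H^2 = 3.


Using bilinearity of the intersection pairing on a surface S:
(aH).(bH) = ab * (H.H)
We have H^2 = 3.
D.E = (9H).(5H) = 9*5*3
= 45*3
= 135

135


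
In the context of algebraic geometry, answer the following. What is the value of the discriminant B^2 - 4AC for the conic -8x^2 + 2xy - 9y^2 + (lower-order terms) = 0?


The discriminant of a conic Ax^2 + Bxy + Cy^2 + ... = 0 is B^2 - 4AC.
B^2 = 2^2 = 4
4AC = 4*(-8)*(-9) = 288
Discriminant = 4 - 288 = -284

-284


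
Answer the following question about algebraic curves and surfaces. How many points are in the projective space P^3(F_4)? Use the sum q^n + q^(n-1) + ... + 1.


P^3(F_4) has (q^(n+1) - 1)/(q - 1) points.
= 4^3 + 4^2 + 4^1 + 4^0
= 64 + 16 + 4 + 1
= 85

85


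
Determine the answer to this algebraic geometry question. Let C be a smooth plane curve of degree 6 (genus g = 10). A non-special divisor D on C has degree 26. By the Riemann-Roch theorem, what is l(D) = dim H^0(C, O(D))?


First, compute the genus of a smooth plane curve of degree 6:
g = (d-1)(d-2)/2 = (6-1)(6-2)/2 = 10
For a non-special divisor D (i.e., h^1(D) = 0), Riemann-Roch gives:
l(D) = deg(D) - g + 1
Since deg(D) = 26 >= 2g - 1 = 19, D is non-special.
l(D) = 26 - 10 + 1 = 17

17


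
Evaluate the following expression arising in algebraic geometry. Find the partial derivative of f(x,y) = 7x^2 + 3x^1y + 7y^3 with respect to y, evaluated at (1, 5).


df/dy = 3*x^1 + 3*7*y^2
At (1,5): 3*1^1 + 3*7*5^2
= 3 + 525
= 528

528


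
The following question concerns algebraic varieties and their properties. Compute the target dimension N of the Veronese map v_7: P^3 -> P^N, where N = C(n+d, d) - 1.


The Veronese embedding v_d: P^n -> P^N maps each point to all
degree-d monomials in n+1 homogeneous coordinates.
N = C(n+d, d) - 1
N = C(3+7, 7) - 1
N = C(10, 7) - 1
C(10, 7) = 120
N = 120 - 1 = 119

119


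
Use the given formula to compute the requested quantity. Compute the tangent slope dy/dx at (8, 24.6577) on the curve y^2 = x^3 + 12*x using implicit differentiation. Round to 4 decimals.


Using implicit differentiation of y^2 = x^3 + 12*x:
2y * dy/dx = 3x^2 + 12
dy/dx = (3x^2 + 12)/(2y)
Numerator: 3*8^2 + 12 = 204
Denominator: 2*24.6577 = 49.3154
dy/dx = 204/49.3154 = 4.1366

4.1366


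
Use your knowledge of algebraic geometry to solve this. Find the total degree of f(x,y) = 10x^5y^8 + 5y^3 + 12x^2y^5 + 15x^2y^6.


Examine each term for its total degree (sum of exponents).
  Term '10x^5y^8' has total degree 5+8 = 13.
  Term '5y^3' has total degree 0+3 = 3.
  Term '12x^2y^5' has total degree 2+5 = 7.
  Term '15x^2y^6' has total degree 2+6 = 8.
The maximum total degree among all terms is 13.

13


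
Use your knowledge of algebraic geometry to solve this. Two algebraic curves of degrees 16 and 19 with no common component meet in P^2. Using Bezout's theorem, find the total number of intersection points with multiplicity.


Bezout's theorem states the intersection count equals the product of degrees.
Intersection count = 16 * 19 = 304

304


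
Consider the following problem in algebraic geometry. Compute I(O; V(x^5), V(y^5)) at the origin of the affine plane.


The intersection multiplicity of V(x^a) and V(y^b) at the origin is:
I(O; V(x^5), V(y^5)) = dim_k(k[x,y]/(x^5, y^5))
A basis for k[x,y]/(x^5, y^5) is the set of monomials x^i * y^j
where 0 <= i < 5 and 0 <= j < 5.
The number of such monomials is 5 * 5 = 25

25


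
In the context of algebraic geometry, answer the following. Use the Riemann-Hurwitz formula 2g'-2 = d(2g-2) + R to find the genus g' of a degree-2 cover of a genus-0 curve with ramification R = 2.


Riemann-Hurwitz formula: 2g' - 2 = d(2g - 2) + R
Given: d = 2, g = 0, R = 2
2g' - 2 = 2*(2*0 - 2) + 2
2g' - 2 = 2*(-2) + 2
2g' - 2 = -4 + 2 = -2
2g' = 0
g' = 0

0


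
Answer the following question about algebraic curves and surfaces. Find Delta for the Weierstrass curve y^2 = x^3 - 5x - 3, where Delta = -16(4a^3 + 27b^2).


Compute each component:
4a^3 = 4*(-5)^3 = 4*(-125) = -500
27b^2 = 27*(-3)^2 = 27*9 = 243
4a^3 + 27b^2 = -500 + 243 = -257
Delta = -16*(-257) = 4112

4112


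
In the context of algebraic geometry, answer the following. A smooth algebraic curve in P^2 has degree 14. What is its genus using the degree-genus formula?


Using the genus formula for smooth plane curves:
g = (d-1)(d-2)/2
g = (14-1)(14-2)/2
g = 13*12/2
g = 156/2 = 78

78


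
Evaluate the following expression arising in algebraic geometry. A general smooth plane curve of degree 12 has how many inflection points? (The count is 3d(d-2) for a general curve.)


For a general smooth plane curve C of degree d, the inflection points are
the intersection of C with its Hessian curve, which has degree 3(d-2).
By Bezout, the total intersection number is d * 3(d-2) = 12 * 30 = 360.
For a general curve every flex is ordinary, so each contributes
multiplicity 1 to C·Hess(C), and the number of distinct inflection
points is 3d(d-2).
Inflection points = 3*12*(12-2) = 3*12*10 = 360

360


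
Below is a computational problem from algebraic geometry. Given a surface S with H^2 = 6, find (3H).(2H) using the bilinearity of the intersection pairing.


Using bilinearity of the intersection pairing on a surface S:
(aH).(bH) = ab * (H.H)
We have H^2 = 6.
D.E = (3H).(2H) = 3*2*6
= 6*6
= 36

36


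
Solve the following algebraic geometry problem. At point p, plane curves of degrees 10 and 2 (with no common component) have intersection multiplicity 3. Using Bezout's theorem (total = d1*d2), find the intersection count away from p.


By Bezout's theorem, the total intersection number is d1 * d2.
Total = 10 * 2 = 20
Intersection multiplicity at p = 3
Remaining intersections = 20 - 3 = 17

17


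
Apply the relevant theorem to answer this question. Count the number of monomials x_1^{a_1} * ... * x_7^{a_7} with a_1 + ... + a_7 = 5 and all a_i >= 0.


The number of degree-5 monomials in 7 variables is C(d+n-1, n-1).
= C(5+7-1, 7-1) = C(11, 6)
= 462

462


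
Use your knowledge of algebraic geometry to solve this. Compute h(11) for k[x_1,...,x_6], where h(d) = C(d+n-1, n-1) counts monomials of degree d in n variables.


The Hilbert function for the polynomial ring in 6 variables is:
h(d) = C(d+n-1, n-1)
h(11) = C(11+6-1, 6-1) = C(16, 5)
= 16! / (5! * 11!)
= 4368

4368


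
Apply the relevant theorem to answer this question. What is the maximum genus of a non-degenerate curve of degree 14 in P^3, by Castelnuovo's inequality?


Castelnuovo's bound: write d - 1 = m(r-1) + epsilon with 0 <= epsilon < r-1.
d - 1 = 14 - 1 = 13
r - 1 = 3 - 1 = 2
13 = 6*2 + 1, so m = 6, epsilon = 1
pi(d, r) = m(m-1)(r-1)/2 + m*epsilon
= 6*5*2/2 + 6*1
= 60/2 + 6
= 30 + 6 = 36

36


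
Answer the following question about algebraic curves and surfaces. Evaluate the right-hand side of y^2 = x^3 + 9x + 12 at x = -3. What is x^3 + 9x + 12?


Compute x^3 + 9x + 12 at x = -3:
x^3 = (-3)^3 = -27
9*x = 9*(-3) = -27
Sum: -27 - 27 + 12 = -42

-42


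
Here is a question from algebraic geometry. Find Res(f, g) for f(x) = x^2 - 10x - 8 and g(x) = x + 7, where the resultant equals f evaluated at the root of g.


For Res(f, x - c), we evaluate f at x = c.
f(-7) = (-7)^2 - 10*(-7) - 8
= 49 + 70 - 8
= 119 - 8 = 111
Res(f, g) = 111

111


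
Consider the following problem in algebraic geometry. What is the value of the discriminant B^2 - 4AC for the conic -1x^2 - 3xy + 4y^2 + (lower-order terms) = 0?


The discriminant of a conic Ax^2 + Bxy + Cy^2 + ... = 0 is B^2 - 4AC.
B^2 = (-3)^2 = 9
4AC = 4*(-1)*4 = -16
Discriminant = 9 + 16 = 25

25


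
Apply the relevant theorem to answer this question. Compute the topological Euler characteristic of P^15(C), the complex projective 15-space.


The complex projective space P^15 has one cell in each even real dimension 0, 2, ..., 30.
The cohomology groups are H^{2k}(P^15) = Z for k = 0,...,15, and 0 otherwise.
Euler characteristic = sum of Betti numbers = 1 per even-dimensional cohomology group.
chi(P^15) = 15 + 1 = 16

16


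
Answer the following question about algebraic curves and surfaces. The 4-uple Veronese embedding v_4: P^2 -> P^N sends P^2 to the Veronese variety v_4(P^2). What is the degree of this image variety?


The Veronese variety v_4(P^2) has degree d^r.
d^r = 4^2 = 16

16


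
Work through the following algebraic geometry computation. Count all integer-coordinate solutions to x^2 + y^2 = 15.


Systematically check integer values of x where x^2 <= 15.
For each valid x, check if 15 - x^2 is a perfect square.
Total integer solutions found: 0

0


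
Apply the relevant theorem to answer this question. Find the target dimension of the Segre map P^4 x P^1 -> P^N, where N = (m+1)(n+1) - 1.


The Segre embedding maps P^m x P^n into P^N via
all products of coordinates from each factor.
N = (m+1)(n+1) - 1
N = (4+1)(1+1) - 1
N = 5*2 - 1
N = 10 - 1 = 9

9


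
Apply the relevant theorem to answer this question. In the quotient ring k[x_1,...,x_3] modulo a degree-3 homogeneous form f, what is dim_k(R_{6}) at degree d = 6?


For R = k[x_1,...,x_n]/(f) with f homogeneous of degree e:
The Hilbert series is (1 - t^e)/(1 - t)^n.
So h(d) = C(d+n-1, n-1) - C(d-e+n-1, n-1) for d >= e.
With n=3, e=3, d=6:
C(6+3-1, 3-1) = C(8, 2) = 28
C(6-3+3-1, 3-1) = C(5, 2) = 10
h(6) = 28 - 10 = 18

18


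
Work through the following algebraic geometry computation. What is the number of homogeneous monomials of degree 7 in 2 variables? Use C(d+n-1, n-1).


The number of degree-7 monomials in 2 variables is C(d+n-1, n-1).
= C(7+2-1, 2-1) = C(8, 1)
= 8

8


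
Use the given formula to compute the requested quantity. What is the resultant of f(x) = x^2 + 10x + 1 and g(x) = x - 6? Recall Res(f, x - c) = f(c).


For Res(f, x - c), we evaluate f at x = c.
f(6) = 6^2 + 10*6 + 1
= 36 + 60 + 1
= 96 + 1 = 97
Res(f, g) = 97

97


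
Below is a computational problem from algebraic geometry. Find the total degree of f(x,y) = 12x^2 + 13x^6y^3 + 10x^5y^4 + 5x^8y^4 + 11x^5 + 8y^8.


Examine each term for its total degree (sum of exponents).
  Term '12x^2' has total degree 2+0 = 2.
  Term '13x^6y^3' has total degree 6+3 = 9.
  Term '10x^5y^4' has total degree 5+4 = 9.
  Term '5x^8y^4' has total degree 8+4 = 12.
  Term '11x^5' has total degree 5+0 = 5.
  Term '8y^8' has total degree 0+8 = 8.
The maximum total degree among all terms is 12.

12


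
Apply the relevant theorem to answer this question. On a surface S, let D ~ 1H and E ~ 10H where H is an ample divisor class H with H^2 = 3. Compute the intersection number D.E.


Using bilinearity of the intersection pairing on a surface S:
(aH).(bH) = ab * (H.H)
We have H^2 = 3.
D.E = (1H).(10H) = 1*10*3
= 10*3
= 30

30


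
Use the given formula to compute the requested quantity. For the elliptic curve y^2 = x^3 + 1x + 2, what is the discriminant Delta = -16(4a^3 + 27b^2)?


Compute each component:
4a^3 = 4*1^3 = 4*1 = 4
27b^2 = 27*2^2 = 27*4 = 108
4a^3 + 27b^2 = 4 + 108 = 112
Delta = -16*112 = -1792

-1792


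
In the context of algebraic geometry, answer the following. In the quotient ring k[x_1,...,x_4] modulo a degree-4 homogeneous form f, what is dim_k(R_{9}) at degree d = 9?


For R = k[x_1,...,x_n]/(f) with f homogeneous of degree e:
The Hilbert series is (1 - t^e)/(1 - t)^n.
So h(d) = C(d+n-1, n-1) - C(d-e+n-1, n-1) for d >= e.
With n=4, e=4, d=9:
C(9+4-1, 4-1) = C(12, 3) = 220
C(9-4+4-1, 4-1) = C(8, 3) = 56
h(9) = 220 - 56 = 164

164


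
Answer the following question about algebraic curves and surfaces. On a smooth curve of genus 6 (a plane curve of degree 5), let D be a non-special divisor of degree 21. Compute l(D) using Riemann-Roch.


First, compute the genus of a smooth plane curve of degree 5:
g = (d-1)(d-2)/2 = (5-1)(5-2)/2 = 6
For a non-special divisor D (i.e., h^1(D) = 0), Riemann-Roch gives:
l(D) = deg(D) - g + 1
Since deg(D) = 21 >= 2g - 1 = 11, D is non-special.
l(D) = 21 - 6 + 1 = 16

16


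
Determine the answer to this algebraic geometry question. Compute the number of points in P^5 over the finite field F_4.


P^5(F_4) has (q^(n+1) - 1)/(q - 1) points.
= 4^5 + 4^4 + 4^3 + 4^2 + 4^1 + 4^0
= 1024 + 256 + 64 + 16 + 4 + 1
= 1365

1365


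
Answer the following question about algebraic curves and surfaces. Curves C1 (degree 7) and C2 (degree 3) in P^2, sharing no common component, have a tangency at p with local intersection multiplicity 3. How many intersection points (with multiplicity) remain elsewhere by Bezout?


By Bezout's theorem, the total intersection number is d1 * d2.
Total = 7 * 3 = 21
Intersection multiplicity at p = 3
Remaining intersections = 21 - 3 = 18

18


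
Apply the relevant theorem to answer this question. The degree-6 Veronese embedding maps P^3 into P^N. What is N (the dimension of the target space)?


The Veronese embedding v_d: P^n -> P^N maps each point to all
degree-d monomials in n+1 homogeneous coordinates.
N = C(n+d, d) - 1
N = C(3+6, 6) - 1
N = C(9, 6) - 1
C(9, 6) = 84
N = 84 - 1 = 83

83


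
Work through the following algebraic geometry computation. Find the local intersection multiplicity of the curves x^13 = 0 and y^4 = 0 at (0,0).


The intersection multiplicity of V(x^a) and V(y^b) at the origin is:
I(O; V(x^13), V(y^4)) = dim_k(k[x,y]/(x^13, y^4))
A basis for k[x,y]/(x^13, y^4) is the set of monomials x^i * y^j
where 0 <= i < 13 and 0 <= j < 4.
The number of such monomials is 13 * 4 = 52

52


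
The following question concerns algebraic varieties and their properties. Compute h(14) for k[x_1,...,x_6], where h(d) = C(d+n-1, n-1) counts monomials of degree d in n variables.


The Hilbert function for the polynomial ring in 6 variables is:
h(d) = C(d+n-1, n-1)
h(14) = C(14+6-1, 6-1) = C(19, 5)
= 19! / (5! * 14!)
= 11628

11628


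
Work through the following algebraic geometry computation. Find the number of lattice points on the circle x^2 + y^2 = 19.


Systematically check integer values of x where x^2 <= 19.
For each valid x, check if 19 - x^2 is a perfect square.
Total integer solutions found: 0

0


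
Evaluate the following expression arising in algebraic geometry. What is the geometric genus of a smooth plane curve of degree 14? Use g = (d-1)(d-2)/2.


Using the genus formula for smooth plane curves:
g = (d-1)(d-2)/2
g = (14-1)(14-2)/2
g = 13*12/2
g = 156/2 = 78

78


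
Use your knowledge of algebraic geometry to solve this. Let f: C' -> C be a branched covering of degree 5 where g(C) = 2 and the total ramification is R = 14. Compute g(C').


Riemann-Hurwitz formula: 2g' - 2 = d(2g - 2) + R
Given: d = 5, g = 2, R = 14
2g' - 2 = 5*(2*2 - 2) + 14
2g' - 2 = 5*2 + 14
2g' - 2 = 10 + 14 = 24
2g' = 26
g' = 13

13


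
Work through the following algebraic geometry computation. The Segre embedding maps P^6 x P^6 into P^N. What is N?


The Segre embedding maps P^m x P^n into P^N via
all products of coordinates from each factor.
N = (m+1)(n+1) - 1
N = (6+1)(6+1) - 1
N = 7*7 - 1
N = 49 - 1 = 48

48


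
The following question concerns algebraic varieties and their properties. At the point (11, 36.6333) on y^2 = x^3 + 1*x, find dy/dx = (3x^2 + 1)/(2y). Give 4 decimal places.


Using implicit differentiation of y^2 = x^3 + 1*x:
2y * dy/dx = 3x^2 + 1
dy/dx = (3x^2 + 1)/(2y)
Numerator: 3*11^2 + 1 = 364
Denominator: 2*36.6333 = 73.2666
dy/dx = 364/73.2666 = 4.9682

4.9682


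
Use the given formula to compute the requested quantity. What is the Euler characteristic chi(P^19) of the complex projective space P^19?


The complex projective space P^19 has one cell in each even real dimension 0, 2, ..., 38.
The cohomology groups are H^{2k}(P^19) = Z for k = 0,...,19, and 0 otherwise.
Euler characteristic = sum of Betti numbers = 1 per even-dimensional cohomology group.
chi(P^19) = 19 + 1 = 20

20


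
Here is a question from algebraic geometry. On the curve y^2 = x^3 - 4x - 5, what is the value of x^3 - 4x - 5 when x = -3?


Compute x^3 - 4x - 5 at x = -3:
x^3 = (-3)^3 = -27
(-4)*x = (-4)*(-3) = 12
Sum: -27 + 12 - 5 = -20

-20


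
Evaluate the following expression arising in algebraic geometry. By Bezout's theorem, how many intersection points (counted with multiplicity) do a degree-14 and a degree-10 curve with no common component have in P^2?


Bezout's theorem states the intersection count equals the product of degrees.
Intersection count = 14 * 10 = 140

140


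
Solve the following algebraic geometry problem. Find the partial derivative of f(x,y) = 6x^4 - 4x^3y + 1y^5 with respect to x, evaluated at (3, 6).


df/dx = 4*6*x^3 + 3*(-4)*x^2*y
At (3,6): 4*6*3^3 + 3*(-4)*3^2*6
= 648 - 648
= 0

0


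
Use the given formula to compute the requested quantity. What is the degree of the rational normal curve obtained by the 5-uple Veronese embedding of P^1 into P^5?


The rational normal curve in P^5 is the image of P^1 under the 5-uple Veronese.
A general hyperplane in P^5 pulls back to a degree-5 form on P^1, which has 5 zeros,
so the curve meets a general hyperplane in 5 points. Degree = 5.

5


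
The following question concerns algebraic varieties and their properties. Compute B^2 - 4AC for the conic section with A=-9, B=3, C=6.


The discriminant of a conic Ax^2 + Bxy + Cy^2 + ... = 0 is B^2 - 4AC.
B^2 = 3^2 = 9
4AC = 4*(-9)*6 = -216
Discriminant = 9 + 216 = 225

225


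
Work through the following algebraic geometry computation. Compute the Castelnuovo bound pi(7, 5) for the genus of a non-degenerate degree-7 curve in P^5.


Castelnuovo's bound: write d - 1 = m(r-1) + epsilon with 0 <= epsilon < r-1.
d - 1 = 7 - 1 = 6
r - 1 = 5 - 1 = 4
6 = 1*4 + 2, so m = 1, epsilon = 2
pi(d, r) = m(m-1)(r-1)/2 + m*epsilon
= 1*0*4/2 + 1*2
= 0/2 + 2
= 0 + 2 = 2

2


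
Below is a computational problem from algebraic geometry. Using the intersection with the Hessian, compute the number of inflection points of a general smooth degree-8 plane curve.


For a general smooth plane curve C of degree d, the inflection points are
the intersection of C with its Hessian curve, which has degree 3(d-2).
By Bezout, the total intersection number is d * 3(d-2) = 8 * 18 = 144.
For a general curve every flex is ordinary, so each contributes
multiplicity 1 to C·Hess(C), and the number of distinct inflection
points is 3d(d-2).
Inflection points = 3*8*(8-2) = 3*8*6 = 144

144


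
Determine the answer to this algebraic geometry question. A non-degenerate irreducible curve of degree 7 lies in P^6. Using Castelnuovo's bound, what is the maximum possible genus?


Castelnuovo's bound: write d - 1 = m(r-1) + epsilon with 0 <= epsilon < r-1.
d - 1 = 7 - 1 = 6
r - 1 = 6 - 1 = 5
6 = 1*5 + 1, so m = 1, epsilon = 1
pi(d, r) = m(m-1)(r-1)/2 + m*epsilon
= 1*0*5/2 + 1*1
= 0/2 + 1
= 0 + 1 = 1

1


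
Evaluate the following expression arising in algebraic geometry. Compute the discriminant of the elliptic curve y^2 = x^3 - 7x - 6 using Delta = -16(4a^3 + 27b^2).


Compute each component:
4a^3 = 4*(-7)^3 = 4*(-343) = -1372
27b^2 = 27*(-6)^2 = 27*36 = 972
4a^3 + 27b^2 = -1372 + 972 = -400
Delta = -16*(-400) = 6400

6400


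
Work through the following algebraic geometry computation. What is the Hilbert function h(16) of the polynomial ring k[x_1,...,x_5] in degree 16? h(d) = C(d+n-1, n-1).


The Hilbert function for the polynomial ring in 5 variables is:
h(d) = C(d+n-1, n-1)
h(16) = C(16+5-1, 5-1) = C(20, 4)
= 20! / (4! * 16!)
= 4845

4845


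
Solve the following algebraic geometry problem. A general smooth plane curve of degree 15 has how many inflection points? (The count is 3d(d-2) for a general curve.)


For a general smooth plane curve C of degree d, the inflection points are
the intersection of C with its Hessian curve, which has degree 3(d-2).
By Bezout, the total intersection number is d * 3(d-2) = 15 * 39 = 585.
For a general curve every flex is ordinary, so each contributes
multiplicity 1 to C·Hess(C), and the number of distinct inflection
points is 3d(d-2).
Inflection points = 3*15*(15-2) = 3*15*13 = 585

585


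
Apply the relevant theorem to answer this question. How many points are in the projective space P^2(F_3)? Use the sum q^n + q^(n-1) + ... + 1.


P^2(F_3) has (q^(n+1) - 1)/(q - 1) points.
= 3^2 + 3^1 + 3^0
= 9 + 3 + 1
= 13

13


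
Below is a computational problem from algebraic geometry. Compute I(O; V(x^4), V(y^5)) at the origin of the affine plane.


The intersection multiplicity of V(x^a) and V(y^b) at the origin is:
I(O; V(x^4), V(y^5)) = dim_k(k[x,y]/(x^4, y^5))
A basis for k[x,y]/(x^4, y^5) is the set of monomials x^i * y^j
where 0 <= i < 4 and 0 <= j < 5.
The number of such monomials is 4 * 5 = 20

20


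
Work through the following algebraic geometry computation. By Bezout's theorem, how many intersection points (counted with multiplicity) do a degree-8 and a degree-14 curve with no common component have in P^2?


Bezout's theorem states the intersection count equals the product of degrees.
Intersection count = 8 * 14 = 112

112


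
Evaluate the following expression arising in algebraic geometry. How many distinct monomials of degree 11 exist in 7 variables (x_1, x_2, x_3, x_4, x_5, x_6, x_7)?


The number of degree-11 monomials in 7 variables is C(d+n-1, n-1).
= C(11+7-1, 7-1) = C(17, 6)
= 12376

12376


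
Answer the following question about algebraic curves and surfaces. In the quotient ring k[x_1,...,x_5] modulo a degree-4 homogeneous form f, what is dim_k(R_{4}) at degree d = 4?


For R = k[x_1,...,x_n]/(f) with f homogeneous of degree e:
The Hilbert series is (1 - t^e)/(1 - t)^n.
So h(d) = C(d+n-1, n-1) - C(d-e+n-1, n-1) for d >= e.
With n=5, e=4, d=4:
C(4+5-1, 5-1) = C(8, 4) = 70
C(4-4+5-1, 5-1) = C(4, 4) = 1
h(4) = 70 - 1 = 69

69


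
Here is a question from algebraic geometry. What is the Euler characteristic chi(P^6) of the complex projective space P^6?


The complex projective space P^6 has one cell in each even real dimension 0, 2, ..., 12.
The cohomology groups are H^{2k}(P^6) = Z for k = 0,...,6, and 0 otherwise.
Euler characteristic = sum of Betti numbers = 1 per even-dimensional cohomology group.
chi(P^6) = 6 + 1 = 7

7


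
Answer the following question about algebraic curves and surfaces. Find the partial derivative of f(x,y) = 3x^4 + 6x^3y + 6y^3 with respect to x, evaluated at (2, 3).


df/dx = 4*3*x^3 + 3*6*x^2*y
At (2,3): 4*3*2^3 + 3*6*2^2*3
= 96 + 216
= 312

312


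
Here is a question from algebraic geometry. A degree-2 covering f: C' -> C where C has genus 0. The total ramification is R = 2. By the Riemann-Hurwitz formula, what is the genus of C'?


Riemann-Hurwitz formula: 2g' - 2 = d(2g - 2) + R
Given: d = 2, g = 0, R = 2
2g' - 2 = 2*(2*0 - 2) + 2
2g' - 2 = 2*(-2) + 2
2g' - 2 = -4 + 2 = -2
2g' = 0
g' = 0

0


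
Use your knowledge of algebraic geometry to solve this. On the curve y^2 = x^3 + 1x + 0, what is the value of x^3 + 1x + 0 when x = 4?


Compute x^3 + 1x + 0 at x = 4:
x^3 = 4^3 = 64
1*x = 1*4 = 4
Sum: 64 + 4 + 0 = 68

68


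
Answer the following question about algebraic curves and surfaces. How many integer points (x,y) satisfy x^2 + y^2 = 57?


Systematically check integer values of x where x^2 <= 57.
For each valid x, check if 57 - x^2 is a perfect square.
Total integer solutions found: 0

0


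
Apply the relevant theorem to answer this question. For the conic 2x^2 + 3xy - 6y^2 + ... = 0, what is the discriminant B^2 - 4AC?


The discriminant of a conic Ax^2 + Bxy + Cy^2 + ... = 0 is B^2 - 4AC.
B^2 = 3^2 = 9
4AC = 4*2*(-6) = -48
Discriminant = 9 + 48 = 57

57


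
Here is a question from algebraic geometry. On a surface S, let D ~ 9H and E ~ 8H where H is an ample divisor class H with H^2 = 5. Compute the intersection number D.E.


Using bilinearity of the intersection pairing on a surface S:
(aH).(bH) = ab * (H.H)
We have H^2 = 5.
D.E = (9H).(8H) = 9*8*5
= 72*5
= 360

360


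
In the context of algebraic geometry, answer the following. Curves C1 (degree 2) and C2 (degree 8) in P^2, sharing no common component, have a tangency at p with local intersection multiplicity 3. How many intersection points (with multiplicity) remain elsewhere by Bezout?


By Bezout's theorem, the total intersection number is d1 * d2.
Total = 2 * 8 = 16
Intersection multiplicity at p = 3
Remaining intersections = 16 - 3 = 13

13


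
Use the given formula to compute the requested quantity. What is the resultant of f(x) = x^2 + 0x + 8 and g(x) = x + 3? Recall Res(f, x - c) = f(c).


For Res(f, x - c), we evaluate f at x = c.
f(-3) = (-3)^2 + 0*(-3) + 8
= 9 + 0 + 8
= 9 + 8 = 17
Res(f, g) = 17

17


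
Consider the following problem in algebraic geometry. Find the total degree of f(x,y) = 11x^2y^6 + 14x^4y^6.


Examine each term for its total degree (sum of exponents).
  Term '11x^2y^6' has total degree 2+6 = 8.
  Term '14x^4y^6' has total degree 4+6 = 10.
The maximum total degree among all terms is 10.

10


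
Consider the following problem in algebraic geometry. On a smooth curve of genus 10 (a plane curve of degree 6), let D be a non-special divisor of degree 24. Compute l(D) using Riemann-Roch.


First, compute the genus of a smooth plane curve of degree 6:
g = (d-1)(d-2)/2 = (6-1)(6-2)/2 = 10
For a non-special divisor D (i.e., h^1(D) = 0), Riemann-Roch gives:
l(D) = deg(D) - g + 1
Since deg(D) = 24 >= 2g - 1 = 19, D is non-special.
l(D) = 24 - 10 + 1 = 15

15


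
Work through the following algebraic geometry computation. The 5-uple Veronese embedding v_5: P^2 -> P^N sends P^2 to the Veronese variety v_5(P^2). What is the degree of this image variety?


The Veronese variety v_5(P^2) has degree d^r.
d^r = 5^2 = 25

25


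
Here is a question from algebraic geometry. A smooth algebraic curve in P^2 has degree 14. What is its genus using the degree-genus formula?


Using the genus formula for smooth plane curves:
g = (d-1)(d-2)/2
g = (14-1)(14-2)/2
g = 13*12/2
g = 156/2 = 78

78


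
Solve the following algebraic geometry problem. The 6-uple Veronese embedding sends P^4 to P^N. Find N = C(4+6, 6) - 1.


The Veronese embedding v_d: P^n -> P^N maps each point to all
degree-d monomials in n+1 homogeneous coordinates.
N = C(n+d, d) - 1
N = C(4+6, 6) - 1
N = C(10, 6) - 1
C(10, 6) = 210
N = 210 - 1 = 209

209


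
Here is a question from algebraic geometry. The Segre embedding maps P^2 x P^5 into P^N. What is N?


The Segre embedding maps P^m x P^n into P^N via
all products of coordinates from each factor.
N = (m+1)(n+1) - 1
N = (2+1)(5+1) - 1
N = 3*6 - 1
N = 18 - 1 = 17

17


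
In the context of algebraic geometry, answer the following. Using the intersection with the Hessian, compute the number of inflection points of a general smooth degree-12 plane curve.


For a general smooth plane curve C of degree d, the inflection points are
the intersection of C with its Hessian curve, which has degree 3(d-2).
By Bezout, the total intersection number is d * 3(d-2) = 12 * 30 = 360.
For a general curve every flex is ordinary, so each contributes
multiplicity 1 to C·Hess(C), and the number of distinct inflection
points is 3d(d-2).
Inflection points = 3*12*(12-2) = 3*12*10 = 360

360


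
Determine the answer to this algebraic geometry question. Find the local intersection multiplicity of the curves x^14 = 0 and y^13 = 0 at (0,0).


The intersection multiplicity of V(x^a) and V(y^b) at the origin is:
I(O; V(x^14), V(y^13)) = dim_k(k[x,y]/(x^14, y^13))
A basis for k[x,y]/(x^14, y^13) is the set of monomials x^i * y^j
where 0 <= i < 14 and 0 <= j < 13.
The number of such monomials is 14 * 13 = 182

182


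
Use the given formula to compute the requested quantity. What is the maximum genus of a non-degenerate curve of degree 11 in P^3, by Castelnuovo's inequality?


Castelnuovo's bound: write d - 1 = m(r-1) + epsilon with 0 <= epsilon < r-1.
d - 1 = 11 - 1 = 10
r - 1 = 3 - 1 = 2
10 = 5*2 + 0, so m = 5, epsilon = 0
pi(d, r) = m(m-1)(r-1)/2 + m*epsilon
= 5*4*2/2 + 5*0
= 40/2 + 0
= 20 + 0 = 20

20


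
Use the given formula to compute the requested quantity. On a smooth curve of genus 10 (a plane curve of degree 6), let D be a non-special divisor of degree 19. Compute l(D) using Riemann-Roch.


First, compute the genus of a smooth plane curve of degree 6:
g = (d-1)(d-2)/2 = (6-1)(6-2)/2 = 10
For a non-special divisor D (i.e., h^1(D) = 0), Riemann-Roch gives:
l(D) = deg(D) - g + 1
Since deg(D) = 19 >= 2g - 1 = 19, D is non-special.
l(D) = 19 - 10 + 1 = 10

10


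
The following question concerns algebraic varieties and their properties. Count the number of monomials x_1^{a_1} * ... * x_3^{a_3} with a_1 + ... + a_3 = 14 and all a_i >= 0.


The number of degree-14 monomials in 3 variables is C(d+n-1, n-1).
= C(14+3-1, 3-1) = C(16, 2)
= 120

120


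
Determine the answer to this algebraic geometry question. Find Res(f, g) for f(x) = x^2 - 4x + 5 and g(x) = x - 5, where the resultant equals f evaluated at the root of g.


For Res(f, x - c), we evaluate f at x = c.
f(5) = 5^2 - 4*5 + 5
= 25 - 20 + 5
= 5 + 5 = 10
Res(f, g) = 10

10


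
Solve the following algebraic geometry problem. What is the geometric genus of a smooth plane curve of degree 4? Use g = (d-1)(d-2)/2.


Using the genus formula for smooth plane curves:
g = (d-1)(d-2)/2
g = (4-1)(4-2)/2
g = 3*2/2
g = 6/2 = 3

3


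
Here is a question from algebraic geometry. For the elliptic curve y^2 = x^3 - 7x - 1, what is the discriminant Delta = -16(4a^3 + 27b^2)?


Compute each component:
4a^3 = 4*(-7)^3 = 4*(-343) = -1372
27b^2 = 27*(-1)^2 = 27*1 = 27
4a^3 + 27b^2 = -1372 + 27 = -1345
Delta = -16*(-1345) = 21520

21520


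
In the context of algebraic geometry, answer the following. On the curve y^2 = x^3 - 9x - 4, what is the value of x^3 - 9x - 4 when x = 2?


Compute x^3 - 9x - 4 at x = 2:
x^3 = 2^3 = 8
(-9)*x = (-9)*2 = -18
Sum: 8 - 18 - 4 = -14

-14


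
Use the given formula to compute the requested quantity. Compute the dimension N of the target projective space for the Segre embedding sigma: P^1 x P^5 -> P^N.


The Segre embedding maps P^m x P^n into P^N via
all products of coordinates from each factor.
N = (m+1)(n+1) - 1
N = (1+1)(5+1) - 1
N = 2*6 - 1
N = 12 - 1 = 11

11


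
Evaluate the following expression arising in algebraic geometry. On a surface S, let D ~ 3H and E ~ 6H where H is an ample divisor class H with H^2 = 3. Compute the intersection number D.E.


Using bilinearity of the intersection pairing on a surface S:
(aH).(bH) = ab * (H.H)
We have H^2 = 3.
D.E = (3H).(6H) = 3*6*3
= 18*3
= 54

54


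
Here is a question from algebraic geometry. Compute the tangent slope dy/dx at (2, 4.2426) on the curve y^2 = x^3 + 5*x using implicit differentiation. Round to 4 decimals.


Using implicit differentiation of y^2 = x^3 + 5*x:
2y * dy/dx = 3x^2 + 5
dy/dx = (3x^2 + 5)/(2y)
Numerator: 3*2^2 + 5 = 17
Denominator: 2*4.2426 = 8.4852
dy/dx = 17/8.4852 = 2.0035

2.0035


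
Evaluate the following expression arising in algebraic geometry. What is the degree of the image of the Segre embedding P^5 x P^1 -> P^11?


The degree of the Segre variety P^5 x P^1 is C(m+n, m).
= C(6, 5)
= 6

6


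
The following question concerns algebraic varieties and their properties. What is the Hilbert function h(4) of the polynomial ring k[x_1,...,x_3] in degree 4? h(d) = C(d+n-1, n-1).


The Hilbert function for the polynomial ring in 3 variables is:
h(d) = C(d+n-1, n-1)
h(4) = C(4+3-1, 3-1) = C(6, 2)
= 6! / (2! * 4!)
= 15

15


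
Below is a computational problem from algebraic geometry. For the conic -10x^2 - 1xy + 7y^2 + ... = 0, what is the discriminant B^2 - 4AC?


The discriminant of a conic Ax^2 + Bxy + Cy^2 + ... = 0 is B^2 - 4AC.
B^2 = (-1)^2 = 1
4AC = 4*(-10)*7 = -280
Discriminant = 1 + 280 = 281

281


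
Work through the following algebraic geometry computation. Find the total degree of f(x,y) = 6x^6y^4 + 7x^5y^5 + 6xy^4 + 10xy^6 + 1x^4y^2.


Examine each term for its total degree (sum of exponents).
  Term '6x^6y^4' has total degree 6+4 = 10.
  Term '7x^5y^5' has total degree 5+5 = 10.
  Term '6xy^4' has total degree 1+4 = 5.
  Term '10xy^6' has total degree 1+6 = 7.
  Term '1x^4y^2' has total degree 4+2 = 6.
The maximum total degree among all terms is 10.

10
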